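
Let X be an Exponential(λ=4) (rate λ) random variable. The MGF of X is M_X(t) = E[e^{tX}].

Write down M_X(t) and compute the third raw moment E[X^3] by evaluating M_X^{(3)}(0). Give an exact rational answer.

M_X(t) = 4/(4 - t)
D^3[M](t) = 24/(t^4 - 16*t^3 + 96*t^2 - 256*t + 256)

E[X^3] = D^3[M](0) = 3/32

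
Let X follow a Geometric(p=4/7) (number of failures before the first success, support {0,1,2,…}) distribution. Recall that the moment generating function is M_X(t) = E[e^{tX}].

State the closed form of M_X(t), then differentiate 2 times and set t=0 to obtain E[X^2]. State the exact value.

M_X(t) = 4/(7*(1 - 3*e^(t)/7))
D^2[M](t) = (-36*e^(2*t) - 84*e^(t))/(27*e^(3*t) - 189*e^(2*t) + 441*e^(t) - 343)

E[X^2] = D^2[M](0) = 15/8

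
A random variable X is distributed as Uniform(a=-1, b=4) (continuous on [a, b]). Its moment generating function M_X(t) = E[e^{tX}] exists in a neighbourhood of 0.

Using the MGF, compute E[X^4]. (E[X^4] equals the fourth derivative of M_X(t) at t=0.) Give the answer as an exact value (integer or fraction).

M_X(t) = (e^(4*t) - e^(-t))/(5*t)
D^4[M](t) = (256*t^4*e^(5*t) - t^4 - 256*t^3*e^(5*t) - 4*t^3 + 192*t^2*e^(5*t) - 12*t^2 - 96*t*e^(5*t) - 24*t + 24*e^(5*t) - 24)*e^(-t)/(5*t^5)

E[X^4] = D^4[M](0) = 41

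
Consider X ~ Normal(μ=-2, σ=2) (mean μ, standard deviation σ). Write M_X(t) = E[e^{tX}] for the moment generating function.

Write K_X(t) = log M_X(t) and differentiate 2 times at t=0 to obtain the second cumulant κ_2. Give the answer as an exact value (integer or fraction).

M_X(t) = e^(2*t^2 - 2*t)
K_X(t) = log M_X(t) = 2*t^2 - 2*t
dK/dt = 4*t - 2
d^2K/dt^2 = 4

κ_2 = d^2K/dt^2 |_{t=0} = 4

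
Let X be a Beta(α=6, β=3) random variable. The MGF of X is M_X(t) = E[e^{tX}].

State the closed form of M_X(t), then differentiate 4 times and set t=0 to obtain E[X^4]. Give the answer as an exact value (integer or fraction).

E[X^4] = D^4[M](0) = 14/55

M_X(t) = ₁F₁(6; 9; t)
D^4[M](t) = 14*₁F₁(10; 13; t)/55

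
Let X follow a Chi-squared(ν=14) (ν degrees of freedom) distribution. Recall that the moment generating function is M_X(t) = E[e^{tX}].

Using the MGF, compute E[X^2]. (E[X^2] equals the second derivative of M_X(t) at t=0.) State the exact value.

M_X(t) = (1 - 2*t)^(-7)
M^(2)(t) = -224/(512*t^9 - 2304*t^8 + 4608*t^7 - 5376*t^6 + 4032*t^5 - 2016*t^4 + 672*t^3 - 144*t^2 + 18*t - 1)

E[X^2] = M^(2)(0) = 224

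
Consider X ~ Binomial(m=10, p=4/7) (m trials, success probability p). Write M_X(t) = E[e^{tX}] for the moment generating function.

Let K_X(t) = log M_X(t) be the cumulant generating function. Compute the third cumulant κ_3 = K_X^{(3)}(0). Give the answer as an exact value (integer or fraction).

κ_3 = d^3K/dt^3 |_{t=0} = -120/343

M_X(t) = (4*e^(t)/7 + 3/7)^10
K_X(t) = log M_X(t) = 10*log(4*e^(t)/7 + 3/7)
dK/dt = 40*e^(t)/(4*e^(t) + 3)
d^2K/dt^2 = 120*e^(t)/(16*e^(2*t) + 24*e^(t) + 9)
d^3K/dt^3 = (-480*e^(2*t) + 360*e^(t))/(64*e^(3*t) + 144*e^(2*t) + 108*e^(t) + 27)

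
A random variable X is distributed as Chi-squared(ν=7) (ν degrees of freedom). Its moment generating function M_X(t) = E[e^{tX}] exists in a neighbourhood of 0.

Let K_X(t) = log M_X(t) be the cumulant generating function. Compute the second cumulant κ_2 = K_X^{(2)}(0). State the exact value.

M_X(t) = (1 - 2*t)^(-7/2)
K_X(t) = log M_X(t) = -7*log(1 - 2*t)/2
D^2[K](t) = 14/(4*t^2 - 4*t + 1)

κ_2 = D^2[K](0) = 14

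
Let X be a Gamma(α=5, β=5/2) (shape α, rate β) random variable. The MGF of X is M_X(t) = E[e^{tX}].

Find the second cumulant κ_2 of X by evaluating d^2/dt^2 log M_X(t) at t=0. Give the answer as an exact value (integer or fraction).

M_X(t) = 3125/(32*(5/2 - t)^5)
K_X(t) = log M_X(t) = -5*log(5/2 - t) - 5*log(2) + 5*log(5)
K^(2)(t) = 20/(4*t^2 - 20*t + 25)

κ_2 = K^(2)(0) = 4/5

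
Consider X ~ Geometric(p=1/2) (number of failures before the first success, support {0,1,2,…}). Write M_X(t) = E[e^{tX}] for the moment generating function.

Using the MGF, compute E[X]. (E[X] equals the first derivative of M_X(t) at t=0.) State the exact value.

E[X] = M′(0) = 1

M_X(t) = 1/(2*(1 - e^(t)/2))
M′(t) = e^(t)/(e^(2*t) - 4*e^(t) + 4)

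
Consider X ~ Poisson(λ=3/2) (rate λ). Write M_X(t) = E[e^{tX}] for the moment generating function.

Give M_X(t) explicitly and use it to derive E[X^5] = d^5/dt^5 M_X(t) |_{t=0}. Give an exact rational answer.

M_X(t) = e^(3*e^(t)/2 - 3/2)
dM/dt = 3*e^(-3/2)*e^(t)*e^(3*e^(t)/2)/2
d^2M/dt^2 = (9*e^(2*t)*e^(3*e^(t)/2) + 6*e^(t)*e^(3*e^(t)/2))*e^(-3/2)/4
d^3M/dt^3 = (27*e^(3*t)*e^(3*e^(t)/2) + 54*e^(2*t)*e^(3*e^(t)/2) + 12*e^(t)*e^(3*e^(t)/2))*e^(-3/2)/8
d^4M/dt^4 = (81*e^(4*t)*e^(3*e^(t)/2) + 324*e^(3*t)*e^(3*e^(t)/2) + 252*e^(2*t)*e^(3*e^(t)/2) + 24*e^(t)*e^(3*e^(t)/2))*e^(-3/2)/16
d^5M/dt^5 = (243*e^(5*t)*e^(3*e^(t)/2) + 1620*e^(4*t)*e^(3*e^(t)/2) + 2700*e^(3*t)*e^(3*e^(t)/2) + 1080*e^(2*t)*e^(3*e^(t)/2) + 48*e^(t)*e^(3*e^(t)/2))*e^(-3/2)/32

E[X^5] = d^5M/dt^5 |_{t=0} = 5691/32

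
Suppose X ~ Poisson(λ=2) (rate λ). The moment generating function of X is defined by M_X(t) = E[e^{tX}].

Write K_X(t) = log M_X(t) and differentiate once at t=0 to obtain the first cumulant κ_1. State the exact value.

M_X(t) = e^(2*e^(t) - 2)
K_X(t) = log M_X(t) = 2*e^(t) - 2
K′(t) = 2*e^(t)

κ_1 = K′(0) = 2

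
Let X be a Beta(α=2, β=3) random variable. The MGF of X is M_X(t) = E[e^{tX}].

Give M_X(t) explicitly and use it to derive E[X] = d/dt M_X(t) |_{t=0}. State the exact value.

M_X(t) = ₁F₁(2; 5; t)
D[M](t) = 2*₁F₁(3; 6; t)/5

E[X] = D[M](0) = 2/5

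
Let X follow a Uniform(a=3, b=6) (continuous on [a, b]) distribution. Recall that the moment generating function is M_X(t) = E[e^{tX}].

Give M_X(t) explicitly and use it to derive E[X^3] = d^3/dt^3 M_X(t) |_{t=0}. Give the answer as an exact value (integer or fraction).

M_X(t) = (e^(6*t) - e^(3*t))/(3*t)
M′(t) = (6*t*e^(6*t) - 3*t*e^(3*t) - e^(6*t) + e^(3*t))/(3*t^2)
M′′(t) = (36*t^2*e^(6*t) - 9*t^2*e^(3*t) - 12*t*e^(6*t) + 6*t*e^(3*t) + 2*e^(6*t) - 2*e^(3*t))/(3*t^3)
M′′′(t) = (72*t^3*e^(6*t) - 9*t^3*e^(3*t) - 36*t^2*e^(6*t) + 9*t^2*e^(3*t) + 12*t*e^(6*t) - 6*t*e^(3*t) - 2*e^(6*t) + 2*e^(3*t))/t^4

E[X^3] = M′′′(0) = 405/4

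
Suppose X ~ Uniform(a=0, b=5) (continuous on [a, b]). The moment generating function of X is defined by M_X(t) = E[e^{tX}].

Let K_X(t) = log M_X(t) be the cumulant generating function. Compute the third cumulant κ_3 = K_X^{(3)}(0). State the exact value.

κ_3 = d^3K/dt^3 |_{t=0} = 0

M_X(t) = (e^(5*t) - 1)/(5*t)
K_X(t) = log M_X(t) = -log(t) + log(e^(5*t) - 1) - log(5)
dK/dt = (5*t*e^(5*t) - e^(5*t) + 1)/(t*e^(5*t) - t)
d^2K/dt^2 = (-25*t^2*e^(5*t) + e^(10*t) - 2*e^(5*t) + 1)/(t^2*e^(10*t) - 2*t^2*e^(5*t) + t^2)
d^3K/dt^3 = (125*t^3*e^(10*t) + 125*t^3*e^(5*t) - 2*e^(15*t) + 6*e^(10*t) - 6*e^(5*t) + 2)/(t^3*e^(15*t) - 3*t^3*e^(10*t) + 3*t^3*e^(5*t) - t^3)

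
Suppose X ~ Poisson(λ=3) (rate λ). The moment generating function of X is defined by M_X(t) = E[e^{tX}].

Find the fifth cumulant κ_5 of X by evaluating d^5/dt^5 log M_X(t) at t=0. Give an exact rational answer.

M_X(t) = e^(3*e^(t) - 3)
K_X(t) = log M_X(t) = 3*e^(t) - 3
dK/dt = 3*e^(t)
d^2K/dt^2 = 3*e^(t)
d^3K/dt^3 = 3*e^(t)
d^4K/dt^4 = 3*e^(t)
d^5K/dt^5 = 3*e^(t)

κ_5 = d^5K/dt^5 |_{t=0} = 3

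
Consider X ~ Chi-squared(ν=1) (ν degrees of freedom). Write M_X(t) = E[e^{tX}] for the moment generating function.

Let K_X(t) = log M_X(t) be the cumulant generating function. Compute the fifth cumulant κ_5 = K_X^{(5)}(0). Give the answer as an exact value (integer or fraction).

M_X(t) = 1/√(1 - 2*t)
K_X(t) = log M_X(t) = -log(1 - 2*t)/2
K^(5)(t) = -384/(32*t^5 - 80*t^4 + 80*t^3 - 40*t^2 + 10*t - 1)

κ_5 = K^(5)(0) = 384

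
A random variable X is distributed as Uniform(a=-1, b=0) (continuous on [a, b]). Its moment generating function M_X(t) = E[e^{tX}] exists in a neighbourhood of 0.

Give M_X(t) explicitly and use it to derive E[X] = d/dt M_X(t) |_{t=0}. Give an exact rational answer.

M_X(t) = (1 - e^(-t))/t
M′(t) = (t - e^(t) + 1)*e^(-t)/t^2

E[X] = M′(0) = -1/2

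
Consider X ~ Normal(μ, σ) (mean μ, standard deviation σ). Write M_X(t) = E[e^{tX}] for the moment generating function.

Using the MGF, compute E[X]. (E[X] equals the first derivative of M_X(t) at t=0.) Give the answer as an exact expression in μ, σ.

E[X] = M′(0) = μ

M_X(t) = e^(μ*t + σ^2*t^2/2)
M′(t) = μ*e^(μ*t)*e^(σ^2*t^2/2) + σ^2*t*e^(μ*t)*e^(σ^2*t^2/2)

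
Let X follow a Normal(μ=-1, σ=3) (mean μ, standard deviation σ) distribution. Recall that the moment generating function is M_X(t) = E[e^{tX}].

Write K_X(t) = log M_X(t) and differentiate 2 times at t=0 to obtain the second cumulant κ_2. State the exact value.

M_X(t) = e^(9*t^2/2 - t)
K_X(t) = log M_X(t) = 9*t^2/2 - t
K′(t) = 9*t - 1
K′′(t) = 9

κ_2 = K′′(0) = 9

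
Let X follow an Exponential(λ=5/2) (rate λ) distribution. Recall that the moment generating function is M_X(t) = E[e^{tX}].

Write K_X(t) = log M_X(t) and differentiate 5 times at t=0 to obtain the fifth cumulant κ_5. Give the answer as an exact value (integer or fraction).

M_X(t) = 5/(2*(5/2 - t))
K_X(t) = log M_X(t) = -log(5/2 - t) - log(2) + log(5)
K^(5)(t) = -768/(32*t^5 - 400*t^4 + 2000*t^3 - 5000*t^2 + 6250*t - 3125)

κ_5 = K^(5)(0) = 768/3125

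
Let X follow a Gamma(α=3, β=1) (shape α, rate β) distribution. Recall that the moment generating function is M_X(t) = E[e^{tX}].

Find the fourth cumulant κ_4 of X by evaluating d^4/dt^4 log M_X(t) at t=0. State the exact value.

M_X(t) = (1 - t)^(-3)
K_X(t) = log M_X(t) = -3*log(1 - t)
D^4[K](t) = 18/(t^4 - 4*t^3 + 6*t^2 - 4*t + 1)

κ_4 = D^4[K](0) = 18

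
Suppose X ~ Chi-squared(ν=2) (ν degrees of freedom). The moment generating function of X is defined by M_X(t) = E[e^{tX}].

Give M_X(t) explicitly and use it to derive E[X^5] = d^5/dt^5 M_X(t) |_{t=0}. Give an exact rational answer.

E[X^5] = d^5M/dt^5 |_{t=0} = 3840

M_X(t) = 1/(1 - 2*t)
dM/dt = 2/(4*t^2 - 4*t + 1)
d^2M/dt^2 = -8/(8*t^3 - 12*t^2 + 6*t - 1)
d^3M/dt^3 = 48/(16*t^4 - 32*t^3 + 24*t^2 - 8*t + 1)
d^4M/dt^4 = -384/(32*t^5 - 80*t^4 + 80*t^3 - 40*t^2 + 10*t - 1)
d^5M/dt^5 = 3840/(64*t^6 - 192*t^5 + 240*t^4 - 160*t^3 + 60*t^2 - 12*t + 1)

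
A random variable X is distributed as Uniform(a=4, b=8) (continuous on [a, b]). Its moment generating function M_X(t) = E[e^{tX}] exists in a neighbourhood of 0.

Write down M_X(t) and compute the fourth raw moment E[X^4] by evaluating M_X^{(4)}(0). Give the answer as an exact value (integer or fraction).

M_X(t) = (e^(8*t) - e^(4*t))/(4*t)
dM/dt = (8*t*e^(8*t) - 4*t*e^(4*t) - e^(8*t) + e^(4*t))/(4*t^2)
d^2M/dt^2 = (32*t^2*e^(8*t) - 8*t^2*e^(4*t) - 8*t*e^(8*t) + 4*t*e^(4*t) + e^(8*t) - e^(4*t))/(2*t^3)
d^3M/dt^3 = (256*t^3*e^(8*t) - 32*t^3*e^(4*t) - 96*t^2*e^(8*t) + 24*t^2*e^(4*t) + 24*t*e^(8*t) - 12*t*e^(4*t) - 3*e^(8*t) + 3*e^(4*t))/(2*t^4)

E[X^4] = d^4M/dt^4 |_{t=0} = 7936/5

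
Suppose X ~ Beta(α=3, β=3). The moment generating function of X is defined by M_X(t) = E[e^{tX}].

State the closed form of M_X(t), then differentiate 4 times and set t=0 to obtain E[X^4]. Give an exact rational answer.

M_X(t) = ₁F₁(3; 6; t)
M′(t) = ₁F₁(4; 7; t)/2
M′′(t) = 2*₁F₁(5; 8; t)/7
M′′′(t) = 5*₁F₁(6; 9; t)/28
M′′′′(t) = 5*₁F₁(7; 10; t)/42

E[X^4] = M′′′′(0) = 5/42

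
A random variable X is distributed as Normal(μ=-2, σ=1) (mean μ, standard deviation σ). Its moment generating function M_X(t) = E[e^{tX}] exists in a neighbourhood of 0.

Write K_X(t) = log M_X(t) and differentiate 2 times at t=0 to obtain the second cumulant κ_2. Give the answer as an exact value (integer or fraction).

M_X(t) = e^(t^2/2 - 2*t)
K_X(t) = log M_X(t) = t^2/2 - 2*t
K^(2)(t) = 1

κ_2 = K^(2)(0) = 1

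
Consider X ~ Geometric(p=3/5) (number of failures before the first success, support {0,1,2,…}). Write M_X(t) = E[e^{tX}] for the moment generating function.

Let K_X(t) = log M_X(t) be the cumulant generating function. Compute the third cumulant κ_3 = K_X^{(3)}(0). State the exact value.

κ_3 = d^3K/dt^3 |_{t=0} = 70/27

M_X(t) = 3/(5*(1 - 2*e^(t)/5))
K_X(t) = log M_X(t) = -log(1 - 2*e^(t)/5) - log(5) + log(3)
dK/dt = -2*e^(t)/(2*e^(t) - 5)
d^2K/dt^2 = 10*e^(t)/(4*e^(2*t) - 20*e^(t) + 25)
d^3K/dt^3 = (-20*e^(2*t) - 50*e^(t))/(8*e^(3*t) - 60*e^(2*t) + 150*e^(t) - 125)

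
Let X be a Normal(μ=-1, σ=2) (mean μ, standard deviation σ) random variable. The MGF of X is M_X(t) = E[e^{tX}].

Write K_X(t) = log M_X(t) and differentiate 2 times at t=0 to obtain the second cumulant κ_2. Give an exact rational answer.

κ_2 = K′′(0) = 4

M_X(t) = e^(2*t^2 - t)
K_X(t) = log M_X(t) = 2*t^2 - t
K′(t) = 4*t - 1
K′′(t) = 4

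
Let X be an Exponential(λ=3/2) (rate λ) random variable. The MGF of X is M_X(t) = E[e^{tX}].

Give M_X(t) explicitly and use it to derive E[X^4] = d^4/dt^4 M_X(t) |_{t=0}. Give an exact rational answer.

M_X(t) = 3/(2*(3/2 - t))
M^(4)(t) = -1152/(32*t^5 - 240*t^4 + 720*t^3 - 1080*t^2 + 810*t - 243)

E[X^4] = M^(4)(0) = 128/27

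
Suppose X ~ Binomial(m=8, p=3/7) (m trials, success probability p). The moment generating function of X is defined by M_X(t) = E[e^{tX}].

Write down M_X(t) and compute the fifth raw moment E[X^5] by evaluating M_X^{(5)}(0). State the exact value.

M_X(t) = (3*e^(t)/7 + 4/7)^8

E[X^5] = d^5M/dt^5 |_{t=0} = 3560352/2401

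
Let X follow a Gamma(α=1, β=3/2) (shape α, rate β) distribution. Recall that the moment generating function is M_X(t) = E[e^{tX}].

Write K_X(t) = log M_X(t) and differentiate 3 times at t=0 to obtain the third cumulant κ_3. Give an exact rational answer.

κ_3 = d^3K/dt^3 |_{t=0} = 16/27

M_X(t) = 3/(2*(3/2 - t))
K_X(t) = log M_X(t) = -log(3/2 - t) - log(2) + log(3)
dK/dt = -2/(2*t - 3)
d^2K/dt^2 = 4/(4*t^2 - 12*t + 9)
d^3K/dt^3 = -16/(8*t^3 - 36*t^2 + 54*t - 27)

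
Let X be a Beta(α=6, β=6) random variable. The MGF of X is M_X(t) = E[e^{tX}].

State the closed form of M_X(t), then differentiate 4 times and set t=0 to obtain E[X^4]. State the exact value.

E[X^4] = M′′′′(0) = 6/65

M_X(t) = ₁F₁(6; 12; t)
M′(t) = ₁F₁(7; 13; t)/2
M′′(t) = 7*₁F₁(8; 14; t)/26
M′′′(t) = 2*₁F₁(9; 15; t)/13
M′′′′(t) = 6*₁F₁(10; 16; t)/65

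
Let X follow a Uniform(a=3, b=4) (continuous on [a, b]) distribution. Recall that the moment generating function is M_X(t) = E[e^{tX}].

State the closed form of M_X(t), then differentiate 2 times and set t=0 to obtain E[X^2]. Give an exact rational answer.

M_X(t) = (e^(4*t) - e^(3*t))/t
D^2[M](t) = (16*t^2*e^(4*t) - 9*t^2*e^(3*t) - 8*t*e^(4*t) + 6*t*e^(3*t) + 2*e^(4*t) - 2*e^(3*t))/t^3

E[X^2] = D^2[M](0) = 37/3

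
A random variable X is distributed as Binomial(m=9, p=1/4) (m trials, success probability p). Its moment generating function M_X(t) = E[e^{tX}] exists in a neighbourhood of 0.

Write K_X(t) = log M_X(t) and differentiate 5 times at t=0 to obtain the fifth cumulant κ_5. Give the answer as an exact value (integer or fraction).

M_X(t) = (e^(t)/4 + 3/4)^9
K_X(t) = log M_X(t) = 9*log(e^(t)/4 + 3/4)
D^5[K](t) = (-27*e^(4*t) + 891*e^(3*t) - 2673*e^(2*t) + 729*e^(t))/(e^(5*t) + 15*e^(4*t) + 90*e^(3*t) + 270*e^(2*t) + 405*e^(t) + 243)

κ_5 = D^5[K](0) = -135/128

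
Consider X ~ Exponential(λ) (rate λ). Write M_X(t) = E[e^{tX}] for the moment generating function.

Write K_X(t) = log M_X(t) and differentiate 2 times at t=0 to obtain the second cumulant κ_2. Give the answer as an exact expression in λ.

M_X(t) = λ/(λ - t)
K_X(t) = log M_X(t) = log(λ) - log(λ - t)
dK/dt = -1/(-λ + t)
d^2K/dt^2 = 1/(λ^2 - 2*λ*t + t^2)

κ_2 = d^2K/dt^2 |_{t=0} = λ^(-2)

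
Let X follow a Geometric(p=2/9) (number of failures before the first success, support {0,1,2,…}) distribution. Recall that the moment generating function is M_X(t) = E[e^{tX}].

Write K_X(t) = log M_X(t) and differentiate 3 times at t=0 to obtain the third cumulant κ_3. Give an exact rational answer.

κ_3 = K′′′(0) = 126

M_X(t) = 2/(9*(1 - 7*e^(t)/9))
K_X(t) = log M_X(t) = -log(1 - 7*e^(t)/9) - 2*log(3) + log(2)
K′(t) = -7*e^(t)/(7*e^(t) - 9)
K′′(t) = 63*e^(t)/(49*e^(2*t) - 126*e^(t) + 81)
K′′′(t) = (-441*e^(2*t) - 567*e^(t))/(343*e^(3*t) - 1323*e^(2*t) + 1701*e^(t) - 729)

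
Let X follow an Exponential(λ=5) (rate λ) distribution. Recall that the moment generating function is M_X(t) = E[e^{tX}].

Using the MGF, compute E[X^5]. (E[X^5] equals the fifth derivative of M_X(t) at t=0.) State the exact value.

M_X(t) = 5/(5 - t)
dM/dt = 5/(t^2 - 10*t + 25)
d^2M/dt^2 = -10/(t^3 - 15*t^2 + 75*t - 125)
d^3M/dt^3 = 30/(t^4 - 20*t^3 + 150*t^2 - 500*t + 625)
d^4M/dt^4 = -120/(t^5 - 25*t^4 + 250*t^3 - 1250*t^2 + 3125*t - 3125)
d^5M/dt^5 = 600/(t^6 - 30*t^5 + 375*t^4 - 2500*t^3 + 9375*t^2 - 18750*t + 15625)

E[X^5] = d^5M/dt^5 |_{t=0} = 24/625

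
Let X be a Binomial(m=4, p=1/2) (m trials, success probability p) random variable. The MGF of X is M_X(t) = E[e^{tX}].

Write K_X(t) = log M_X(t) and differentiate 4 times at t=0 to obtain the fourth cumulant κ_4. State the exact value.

M_X(t) = (e^(t)/2 + 1/2)^4
K_X(t) = log M_X(t) = 4*log(e^(t)/2 + 1/2)
D^4[K](t) = (4*e^(3*t) - 16*e^(2*t) + 4*e^(t))/(e^(4*t) + 4*e^(3*t) + 6*e^(2*t) + 4*e^(t) + 1)

κ_4 = D^4[K](0) = -1/2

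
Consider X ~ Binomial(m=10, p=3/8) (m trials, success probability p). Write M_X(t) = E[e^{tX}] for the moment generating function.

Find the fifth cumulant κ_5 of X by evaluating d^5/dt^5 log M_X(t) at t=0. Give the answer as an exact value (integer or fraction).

M_X(t) = (3*e^(t)/8 + 5/8)^10
K_X(t) = log M_X(t) = 10*log(3*e^(t)/8 + 5/8)
K′(t) = 30*e^(t)/(3*e^(t) + 5)
K′′(t) = 150*e^(t)/(9*e^(2*t) + 30*e^(t) + 25)
K′′′(t) = (-450*e^(2*t) + 750*e^(t))/(27*e^(3*t) + 135*e^(2*t) + 225*e^(t) + 125)
K′′′′(t) = (1350*e^(3*t) - 9000*e^(2*t) + 3750*e^(t))/(81*e^(4*t) + 540*e^(3*t) + 1350*e^(2*t) + 1500*e^(t) + 625)
K′′′′′(t) = (-4050*e^(4*t) + 74250*e^(3*t) - 123750*e^(2*t) + 18750*e^(t))/(243*e^(5*t) + 2025*e^(4*t) + 6750*e^(3*t) + 11250*e^(2*t) + 9375*e^(t) + 3125)

κ_5 = K′′′′′(0) = -2175/2048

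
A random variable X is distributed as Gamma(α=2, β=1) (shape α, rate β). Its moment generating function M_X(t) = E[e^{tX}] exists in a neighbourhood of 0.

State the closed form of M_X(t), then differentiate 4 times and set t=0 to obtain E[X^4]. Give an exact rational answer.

M_X(t) = (1 - t)^(-2)
dM/dt = -2/(t^3 - 3*t^2 + 3*t - 1)
d^2M/dt^2 = 6/(t^4 - 4*t^3 + 6*t^2 - 4*t + 1)
d^3M/dt^3 = -24/(t^5 - 5*t^4 + 10*t^3 - 10*t^2 + 5*t - 1)
d^4M/dt^4 = 120/(t^6 - 6*t^5 + 15*t^4 - 20*t^3 + 15*t^2 - 6*t + 1)

E[X^4] = d^4M/dt^4 |_{t=0} = 120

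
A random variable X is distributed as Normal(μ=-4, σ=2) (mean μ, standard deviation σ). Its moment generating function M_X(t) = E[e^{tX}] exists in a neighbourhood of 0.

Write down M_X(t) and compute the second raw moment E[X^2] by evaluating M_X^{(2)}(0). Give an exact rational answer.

M_X(t) = e^(2*t^2 - 4*t)
dM/dt = 4*t*e^(-4*t)*e^(2*t^2) - 4*e^(-4*t)*e^(2*t^2)
d^2M/dt^2 = (16*t^2*e^(2*t^2) - 32*t*e^(2*t^2) + 20*e^(2*t^2))*e^(-4*t)

E[X^2] = d^2M/dt^2 |_{t=0} = 20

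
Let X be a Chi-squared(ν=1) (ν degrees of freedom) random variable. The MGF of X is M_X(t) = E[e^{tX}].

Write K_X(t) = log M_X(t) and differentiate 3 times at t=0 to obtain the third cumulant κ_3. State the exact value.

κ_3 = D^3[K](0) = 8

M_X(t) = 1/√(1 - 2*t)
K_X(t) = log M_X(t) = -log(1 - 2*t)/2
D^3[K](t) = -8/(8*t^3 - 12*t^2 + 6*t - 1)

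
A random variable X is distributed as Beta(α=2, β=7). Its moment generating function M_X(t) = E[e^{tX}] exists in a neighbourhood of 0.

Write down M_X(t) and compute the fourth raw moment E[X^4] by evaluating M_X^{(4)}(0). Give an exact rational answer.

M_X(t) = ₁F₁(2; 9; t)
M^(4)(t) = ₁F₁(6; 13; t)/99

E[X^4] = M^(4)(0) = 1/99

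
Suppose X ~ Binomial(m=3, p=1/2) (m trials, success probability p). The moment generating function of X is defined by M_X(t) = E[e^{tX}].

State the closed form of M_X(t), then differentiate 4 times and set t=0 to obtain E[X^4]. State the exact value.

M_X(t) = (e^(t)/2 + 1/2)^3
D^4[M](t) = 81*e^(3*t)/8 + 6*e^(2*t) + 3*e^(t)/8

E[X^4] = D^4[M](0) = 33/2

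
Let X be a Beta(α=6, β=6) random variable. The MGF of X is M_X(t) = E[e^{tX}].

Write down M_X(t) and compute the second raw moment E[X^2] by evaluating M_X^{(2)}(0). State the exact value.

E[X^2] = M^(2)(0) = 7/26

M_X(t) = ₁F₁(6; 12; t)
M^(2)(t) = 7*₁F₁(8; 14; t)/26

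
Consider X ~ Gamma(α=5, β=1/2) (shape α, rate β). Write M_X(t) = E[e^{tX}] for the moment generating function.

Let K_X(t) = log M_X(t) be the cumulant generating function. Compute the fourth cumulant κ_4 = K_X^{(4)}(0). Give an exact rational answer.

κ_4 = K^(4)(0) = 480

M_X(t) = 1/(32*(1/2 - t)^5)
K_X(t) = log M_X(t) = -5*log(1/2 - t) - 5*log(2)
K^(4)(t) = 480/(16*t^4 - 32*t^3 + 24*t^2 - 8*t + 1)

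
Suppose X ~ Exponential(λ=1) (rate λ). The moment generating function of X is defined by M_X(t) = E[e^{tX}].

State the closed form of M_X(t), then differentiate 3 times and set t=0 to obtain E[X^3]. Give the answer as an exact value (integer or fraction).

M_X(t) = 1/(1 - t)
D^3[M](t) = 6/(t^4 - 4*t^3 + 6*t^2 - 4*t + 1)

E[X^3] = D^3[M](0) = 6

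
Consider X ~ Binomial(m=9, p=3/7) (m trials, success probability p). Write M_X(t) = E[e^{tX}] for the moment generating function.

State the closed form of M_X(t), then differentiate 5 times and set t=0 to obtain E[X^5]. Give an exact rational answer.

M_X(t) = (3*e^(t)/7 + 4/7)^9

E[X^5] = d^5M/dt^5 |_{t=0} = 5841261/2401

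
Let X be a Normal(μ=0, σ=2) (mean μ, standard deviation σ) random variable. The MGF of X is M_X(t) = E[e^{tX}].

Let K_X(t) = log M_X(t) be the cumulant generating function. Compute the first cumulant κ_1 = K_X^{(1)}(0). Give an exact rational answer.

κ_1 = dK/dt |_{t=0} = 0

M_X(t) = e^(2*t^2)
K_X(t) = log M_X(t) = 2*t^2
dK/dt = 4*t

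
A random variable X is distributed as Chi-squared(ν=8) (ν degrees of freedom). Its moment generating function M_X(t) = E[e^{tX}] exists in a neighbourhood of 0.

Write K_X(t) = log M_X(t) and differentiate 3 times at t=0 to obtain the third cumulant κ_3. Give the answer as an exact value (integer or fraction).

κ_3 = D^3[K](0) = 64

M_X(t) = (1 - 2*t)^(-4)
K_X(t) = log M_X(t) = -4*log(1 - 2*t)
D^3[K](t) = -64/(8*t^3 - 12*t^2 + 6*t - 1)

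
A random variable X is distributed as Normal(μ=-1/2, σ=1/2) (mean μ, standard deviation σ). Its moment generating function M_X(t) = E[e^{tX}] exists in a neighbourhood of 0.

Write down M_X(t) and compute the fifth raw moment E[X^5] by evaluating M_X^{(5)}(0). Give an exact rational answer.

E[X^5] = d^5M/dt^5 |_{t=0} = -13/16

M_X(t) = e^(t^2/8 - t/2)
dM/dt = t*e^(-t/2)*e^(t^2/8)/4 - e^(-t/2)*e^(t^2/8)/2
d^2M/dt^2 = (t^2*e^(t^2/8) - 4*t*e^(t^2/8) + 8*e^(t^2/8))*e^(-t/2)/16
d^3M/dt^3 = (t^3*e^(t^2/8) - 6*t^2*e^(t^2/8) + 24*t*e^(t^2/8) - 32*e^(t^2/8))*e^(-t/2)/64
d^4M/dt^4 = (t^4*e^(t^2/8) - 8*t^3*e^(t^2/8) + 48*t^2*e^(t^2/8) - 128*t*e^(t^2/8) + 160*e^(t^2/8))*e^(-t/2)/256
d^5M/dt^5 = (t^5*e^(t^2/8) - 10*t^4*e^(t^2/8) + 80*t^3*e^(t^2/8) - 320*t^2*e^(t^2/8) + 800*t*e^(t^2/8) - 832*e^(t^2/8))*e^(-t/2)/1024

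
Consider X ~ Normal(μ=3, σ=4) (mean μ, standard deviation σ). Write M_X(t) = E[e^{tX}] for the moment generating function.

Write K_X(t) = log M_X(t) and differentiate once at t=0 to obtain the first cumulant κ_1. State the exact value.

M_X(t) = e^(8*t^2 + 3*t)
K_X(t) = log M_X(t) = 8*t^2 + 3*t
K′(t) = 16*t + 3

κ_1 = K′(0) = 3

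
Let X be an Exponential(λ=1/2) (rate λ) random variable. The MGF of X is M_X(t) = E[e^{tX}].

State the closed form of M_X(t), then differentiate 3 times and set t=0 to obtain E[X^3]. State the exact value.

E[X^3] = M′′′(0) = 48

M_X(t) = 1/(2*(1/2 - t))
M′(t) = 2/(4*t^2 - 4*t + 1)
M′′(t) = -8/(8*t^3 - 12*t^2 + 6*t - 1)
M′′′(t) = 48/(16*t^4 - 32*t^3 + 24*t^2 - 8*t + 1)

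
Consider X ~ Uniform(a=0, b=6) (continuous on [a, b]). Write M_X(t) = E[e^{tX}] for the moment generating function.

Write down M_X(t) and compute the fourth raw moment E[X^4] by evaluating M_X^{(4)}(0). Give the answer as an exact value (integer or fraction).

E[X^4] = M^(4)(0) = 1296/5

M_X(t) = (e^(6*t) - 1)/(6*t)
M^(4)(t) = (216*t^4*e^(6*t) - 144*t^3*e^(6*t) + 72*t^2*e^(6*t) - 24*t*e^(6*t) + 4*e^(6*t) - 4)/t^5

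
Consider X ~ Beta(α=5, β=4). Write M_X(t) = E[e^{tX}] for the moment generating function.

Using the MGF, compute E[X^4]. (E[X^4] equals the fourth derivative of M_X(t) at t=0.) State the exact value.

E[X^4] = M^(4)(0) = 14/99

M_X(t) = ₁F₁(5; 9; t)
M^(4)(t) = 14*₁F₁(9; 13; t)/99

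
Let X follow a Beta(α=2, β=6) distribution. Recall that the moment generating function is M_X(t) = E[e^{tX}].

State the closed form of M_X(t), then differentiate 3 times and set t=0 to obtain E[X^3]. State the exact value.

E[X^3] = D^3[M](0) = 1/30

M_X(t) = ₁F₁(2; 8; t)
D^3[M](t) = ₁F₁(5; 11; t)/30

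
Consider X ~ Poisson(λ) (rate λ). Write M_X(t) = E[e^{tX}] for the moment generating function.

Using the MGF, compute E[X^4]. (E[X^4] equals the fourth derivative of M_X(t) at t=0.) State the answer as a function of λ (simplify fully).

E[X^4] = D^4[M](0) = λ*(λ^3 + 6*λ^2 + 7*λ + 1)

M_X(t) = e^(λ*(e^(t) - 1))
D^4[M](t) = (λ^4*e^(4*t)*e^(λ*e^(t)) + 6*λ^3*e^(3*t)*e^(λ*e^(t)) + 7*λ^2*e^(2*t)*e^(λ*e^(t)) + λ*e^(t)*e^(λ*e^(t)))*e^(-λ)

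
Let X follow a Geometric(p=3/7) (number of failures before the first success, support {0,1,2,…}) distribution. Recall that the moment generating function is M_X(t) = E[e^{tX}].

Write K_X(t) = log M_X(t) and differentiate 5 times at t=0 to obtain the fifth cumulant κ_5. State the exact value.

κ_5 = K′′′′′(0) = 35420/81

M_X(t) = 3/(7*(1 - 4*e^(t)/7))
K_X(t) = log M_X(t) = -log(1 - 4*e^(t)/7) - log(7) + log(3)
K′(t) = -4*e^(t)/(4*e^(t) - 7)
K′′(t) = 28*e^(t)/(16*e^(2*t) - 56*e^(t) + 49)
K′′′(t) = (-112*e^(2*t) - 196*e^(t))/(64*e^(3*t) - 336*e^(2*t) + 588*e^(t) - 343)
K′′′′(t) = (448*e^(3*t) + 3136*e^(2*t) + 1372*e^(t))/(256*e^(4*t) - 1792*e^(3*t) + 4704*e^(2*t) - 5488*e^(t) + 2401)
K′′′′′(t) = (-1792*e^(4*t) - 34496*e^(3*t) - 60368*e^(2*t) - 9604*e^(t))/(1024*e^(5*t) - 8960*e^(4*t) + 31360*e^(3*t) - 54880*e^(2*t) + 48020*e^(t) - 16807)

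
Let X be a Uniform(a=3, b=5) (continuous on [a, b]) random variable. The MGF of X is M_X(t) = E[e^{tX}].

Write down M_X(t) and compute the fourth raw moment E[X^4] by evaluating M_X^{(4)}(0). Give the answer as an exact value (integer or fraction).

E[X^4] = d^4M/dt^4 |_{t=0} = 1441/5

M_X(t) = (e^(5*t) - e^(3*t))/(2*t)
dM/dt = (5*t*e^(5*t) - 3*t*e^(3*t) - e^(5*t) + e^(3*t))/(2*t^2)
d^2M/dt^2 = (25*t^2*e^(5*t) - 9*t^2*e^(3*t) - 10*t*e^(5*t) + 6*t*e^(3*t) + 2*e^(5*t) - 2*e^(3*t))/(2*t^3)
d^3M/dt^3 = (125*t^3*e^(5*t) - 27*t^3*e^(3*t) - 75*t^2*e^(5*t) + 27*t^2*e^(3*t) + 30*t*e^(5*t) - 18*t*e^(3*t) - 6*e^(5*t) + 6*e^(3*t))/(2*t^4)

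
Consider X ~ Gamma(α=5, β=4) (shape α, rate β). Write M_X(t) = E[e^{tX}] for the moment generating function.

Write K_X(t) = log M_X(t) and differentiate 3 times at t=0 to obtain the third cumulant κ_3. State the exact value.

M_X(t) = 1024/(4 - t)^5
K_X(t) = log M_X(t) = -5*log(4 - t) + 10*log(2)
K^(3)(t) = -10/(t^3 - 12*t^2 + 48*t - 64)

κ_3 = K^(3)(0) = 5/32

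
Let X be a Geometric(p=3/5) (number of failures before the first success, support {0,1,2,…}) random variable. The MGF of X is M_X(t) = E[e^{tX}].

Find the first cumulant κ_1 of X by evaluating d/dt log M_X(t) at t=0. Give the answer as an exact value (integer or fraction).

κ_1 = K^(1)(0) = 2/3

M_X(t) = 3/(5*(1 - 2*e^(t)/5))
K_X(t) = log M_X(t) = -log(1 - 2*e^(t)/5) - log(5) + log(3)
K^(1)(t) = -2*e^(t)/(2*e^(t) - 5)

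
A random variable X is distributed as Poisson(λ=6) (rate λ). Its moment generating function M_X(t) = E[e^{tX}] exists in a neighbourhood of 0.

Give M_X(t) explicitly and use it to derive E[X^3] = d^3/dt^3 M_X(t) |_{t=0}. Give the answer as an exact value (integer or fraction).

M_X(t) = e^(6*e^(t) - 6)
M^(3)(t) = (216*e^(3*t)*e^(6*e^(t)) + 108*e^(2*t)*e^(6*e^(t)) + 6*e^(t)*e^(6*e^(t)))*e^(-6)

E[X^3] = M^(3)(0) = 330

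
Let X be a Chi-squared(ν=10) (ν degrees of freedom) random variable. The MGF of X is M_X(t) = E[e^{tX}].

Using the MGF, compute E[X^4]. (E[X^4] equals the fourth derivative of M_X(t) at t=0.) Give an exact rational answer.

M_X(t) = (1 - 2*t)^(-5)
M′(t) = 10/(64*t^6 - 192*t^5 + 240*t^4 - 160*t^3 + 60*t^2 - 12*t + 1)
M′′(t) = -120/(128*t^7 - 448*t^6 + 672*t^5 - 560*t^4 + 280*t^3 - 84*t^2 + 14*t - 1)
M′′′(t) = 1680/(256*t^8 - 1024*t^7 + 1792*t^6 - 1792*t^5 + 1120*t^4 - 448*t^3 + 112*t^2 - 16*t + 1)
M′′′′(t) = -26880/(512*t^9 - 2304*t^8 + 4608*t^7 - 5376*t^6 + 4032*t^5 - 2016*t^4 + 672*t^3 - 144*t^2 + 18*t - 1)

E[X^4] = M′′′′(0) = 26880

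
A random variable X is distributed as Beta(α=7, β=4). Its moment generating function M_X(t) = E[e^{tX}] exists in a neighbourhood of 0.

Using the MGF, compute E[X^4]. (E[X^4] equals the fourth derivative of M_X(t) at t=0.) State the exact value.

M_X(t) = ₁F₁(7; 11; t)
dM/dt = 7*₁F₁(8; 12; t)/11
d^2M/dt^2 = 14*₁F₁(9; 13; t)/33
d^3M/dt^3 = 42*₁F₁(10; 14; t)/143
d^4M/dt^4 = 30*₁F₁(11; 15; t)/143

E[X^4] = d^4M/dt^4 |_{t=0} = 30/143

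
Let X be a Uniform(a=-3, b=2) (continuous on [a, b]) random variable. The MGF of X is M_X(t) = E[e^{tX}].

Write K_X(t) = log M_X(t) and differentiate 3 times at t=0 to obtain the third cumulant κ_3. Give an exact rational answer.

M_X(t) = (e^(2*t) - e^(-3*t))/(5*t)
K_X(t) = log M_X(t) = -log(t) + log(e^(2*t) - e^(-3*t)) - log(5)
dK/dt = (2*t*e^(5*t) + 3*t - e^(5*t) + 1)/(t*e^(5*t) - t)
d^2K/dt^2 = (-25*t^2*e^(5*t) + e^(10*t) - 2*e^(5*t) + 1)/(t^2*e^(10*t) - 2*t^2*e^(5*t) + t^2)
d^3K/dt^3 = (125*t^3*e^(10*t) + 125*t^3*e^(5*t) - 2*e^(15*t) + 6*e^(10*t) - 6*e^(5*t) + 2)/(t^3*e^(15*t) - 3*t^3*e^(10*t) + 3*t^3*e^(5*t) - t^3)

κ_3 = d^3K/dt^3 |_{t=0} = 0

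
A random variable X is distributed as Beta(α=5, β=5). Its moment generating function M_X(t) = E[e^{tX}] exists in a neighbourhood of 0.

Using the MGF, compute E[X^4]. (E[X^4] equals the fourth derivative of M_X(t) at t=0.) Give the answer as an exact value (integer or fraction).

M_X(t) = ₁F₁(5; 10; t)
M′(t) = ₁F₁(6; 11; t)/2
M′′(t) = 3*₁F₁(7; 12; t)/11
M′′′(t) = 7*₁F₁(8; 13; t)/44
M′′′′(t) = 14*₁F₁(9; 14; t)/143

E[X^4] = M′′′′(0) = 14/143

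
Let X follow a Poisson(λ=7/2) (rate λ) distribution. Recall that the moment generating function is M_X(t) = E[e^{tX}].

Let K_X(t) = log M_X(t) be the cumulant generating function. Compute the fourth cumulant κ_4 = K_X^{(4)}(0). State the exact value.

κ_4 = K^(4)(0) = 7/2

M_X(t) = e^(7*e^(t)/2 - 7/2)
K_X(t) = log M_X(t) = 7*e^(t)/2 - 7/2
K^(4)(t) = 7*e^(t)/2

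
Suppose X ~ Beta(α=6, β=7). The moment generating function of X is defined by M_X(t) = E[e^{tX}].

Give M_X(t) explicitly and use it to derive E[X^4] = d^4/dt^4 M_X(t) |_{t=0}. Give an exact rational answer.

M_X(t) = ₁F₁(6; 13; t)
M′(t) = 6*₁F₁(7; 14; t)/13
M′′(t) = 3*₁F₁(8; 15; t)/13
M′′′(t) = 8*₁F₁(9; 16; t)/65
M′′′′(t) = 9*₁F₁(10; 17; t)/130

E[X^4] = M′′′′(0) = 9/130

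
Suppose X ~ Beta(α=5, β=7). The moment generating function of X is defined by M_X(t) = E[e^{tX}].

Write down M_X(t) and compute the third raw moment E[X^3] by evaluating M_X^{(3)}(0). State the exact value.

M_X(t) = ₁F₁(5; 12; t)
M′(t) = 5*₁F₁(6; 13; t)/12
M′′(t) = 5*₁F₁(7; 14; t)/26
M′′′(t) = 5*₁F₁(8; 15; t)/52

E[X^3] = M′′′(0) = 5/52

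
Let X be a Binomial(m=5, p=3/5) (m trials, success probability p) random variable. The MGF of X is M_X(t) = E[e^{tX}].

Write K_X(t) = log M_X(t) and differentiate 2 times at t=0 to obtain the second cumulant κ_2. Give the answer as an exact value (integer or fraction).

M_X(t) = (3*e^(t)/5 + 2/5)^5
K_X(t) = log M_X(t) = 5*log(3*e^(t)/5 + 2/5)
K′(t) = 15*e^(t)/(3*e^(t) + 2)
K′′(t) = 30*e^(t)/(9*e^(2*t) + 12*e^(t) + 4)

κ_2 = K′′(0) = 6/5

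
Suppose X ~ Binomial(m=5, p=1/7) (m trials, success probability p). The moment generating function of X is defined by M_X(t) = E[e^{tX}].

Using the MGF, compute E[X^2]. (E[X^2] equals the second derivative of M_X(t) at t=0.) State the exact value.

M_X(t) = (e^(t)/7 + 6/7)^5
M^(2)(t) = 25*e^(5*t)/16807 + 480*e^(4*t)/16807 + 3240*e^(3*t)/16807 + 8640*e^(2*t)/16807 + 6480*e^(t)/16807

E[X^2] = M^(2)(0) = 55/49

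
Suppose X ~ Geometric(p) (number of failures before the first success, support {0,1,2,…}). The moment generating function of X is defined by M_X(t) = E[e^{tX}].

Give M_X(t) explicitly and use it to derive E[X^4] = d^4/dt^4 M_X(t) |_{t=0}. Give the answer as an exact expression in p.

M_X(t) = p/(-(1 - p)*e^(t) + 1)

E[X^4] = M^(4)(0) = 1 - 15/p + 50/p^2 - 60/p^3 + 24/p^4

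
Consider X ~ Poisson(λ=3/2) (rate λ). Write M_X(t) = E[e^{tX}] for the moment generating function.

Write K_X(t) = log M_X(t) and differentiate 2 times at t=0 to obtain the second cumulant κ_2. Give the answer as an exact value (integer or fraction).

M_X(t) = e^(3*e^(t)/2 - 3/2)
K_X(t) = log M_X(t) = 3*e^(t)/2 - 3/2
K^(2)(t) = 3*e^(t)/2

κ_2 = K^(2)(0) = 3/2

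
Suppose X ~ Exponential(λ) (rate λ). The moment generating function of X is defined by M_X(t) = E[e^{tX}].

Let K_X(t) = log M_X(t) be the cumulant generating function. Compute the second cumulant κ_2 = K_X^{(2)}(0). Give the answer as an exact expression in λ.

κ_2 = d^2K/dt^2 |_{t=0} = λ^(-2)

M_X(t) = λ/(λ - t)
K_X(t) = log M_X(t) = log(λ) - log(λ - t)
dK/dt = -1/(-λ + t)
d^2K/dt^2 = 1/(λ^2 - 2*λ*t + t^2)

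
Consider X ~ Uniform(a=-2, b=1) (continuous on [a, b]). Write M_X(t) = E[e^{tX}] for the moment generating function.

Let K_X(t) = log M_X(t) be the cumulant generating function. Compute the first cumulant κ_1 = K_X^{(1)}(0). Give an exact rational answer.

M_X(t) = (e^(t) - e^(-2*t))/(3*t)
K_X(t) = log M_X(t) = -log(t) + log(e^(t) - e^(-2*t)) - log(3)
dK/dt = (t*e^(3*t) + 2*t - e^(3*t) + 1)/(t*e^(3*t) - t)

κ_1 = dK/dt |_{t=0} = -1/2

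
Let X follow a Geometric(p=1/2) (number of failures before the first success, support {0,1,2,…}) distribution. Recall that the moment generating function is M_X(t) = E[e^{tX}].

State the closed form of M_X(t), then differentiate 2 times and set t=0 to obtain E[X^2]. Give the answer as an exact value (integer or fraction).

E[X^2] = M′′(0) = 3

M_X(t) = 1/(2*(1 - e^(t)/2))
M′(t) = e^(t)/(e^(2*t) - 4*e^(t) + 4)
M′′(t) = (-e^(2*t) - 2*e^(t))/(e^(3*t) - 6*e^(2*t) + 12*e^(t) - 8)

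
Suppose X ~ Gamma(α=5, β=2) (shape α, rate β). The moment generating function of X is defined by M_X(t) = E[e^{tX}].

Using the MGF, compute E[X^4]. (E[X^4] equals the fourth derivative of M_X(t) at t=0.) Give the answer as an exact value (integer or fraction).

E[X^4] = M′′′′(0) = 105

M_X(t) = 32/(2 - t)^5
M′(t) = 160/(t^6 - 12*t^5 + 60*t^4 - 160*t^3 + 240*t^2 - 192*t + 64)
M′′(t) = -960/(t^7 - 14*t^6 + 84*t^5 - 280*t^4 + 560*t^3 - 672*t^2 + 448*t - 128)
M′′′(t) = 6720/(t^8 - 16*t^7 + 112*t^6 - 448*t^5 + 1120*t^4 - 1792*t^3 + 1792*t^2 - 1024*t + 256)
M′′′′(t) = -53760/(t^9 - 18*t^8 + 144*t^7 - 672*t^6 + 2016*t^5 - 4032*t^4 + 5376*t^3 - 4608*t^2 + 2304*t - 512)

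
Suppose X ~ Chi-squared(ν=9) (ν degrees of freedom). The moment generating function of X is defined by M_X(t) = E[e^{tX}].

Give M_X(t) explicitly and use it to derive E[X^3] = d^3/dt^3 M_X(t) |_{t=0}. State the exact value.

E[X^3] = d^3M/dt^3 |_{t=0} = 1287

M_X(t) = (1 - 2*t)^(-9/2)
dM/dt = -9/(32*t^5*√(1 - 2*t) - 80*t^4*√(1 - 2*t) + 80*t^3*√(1 - 2*t) - 40*t^2*√(1 - 2*t) + 10*t*√(1 - 2*t) - √(1 - 2*t))
d^2M/dt^2 = 99/(64*t^6*√(1 - 2*t) - 192*t^5*√(1 - 2*t) + 240*t^4*√(1 - 2*t) - 160*t^3*√(1 - 2*t) + 60*t^2*√(1 - 2*t) - 12*t*√(1 - 2*t) + √(1 - 2*t))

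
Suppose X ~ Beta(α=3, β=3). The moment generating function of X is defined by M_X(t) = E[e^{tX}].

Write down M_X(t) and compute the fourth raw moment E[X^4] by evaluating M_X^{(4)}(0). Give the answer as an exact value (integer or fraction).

M_X(t) = ₁F₁(3; 6; t)
M′(t) = ₁F₁(4; 7; t)/2
M′′(t) = 2*₁F₁(5; 8; t)/7
M′′′(t) = 5*₁F₁(6; 9; t)/28
M′′′′(t) = 5*₁F₁(7; 10; t)/42

E[X^4] = M′′′′(0) = 5/42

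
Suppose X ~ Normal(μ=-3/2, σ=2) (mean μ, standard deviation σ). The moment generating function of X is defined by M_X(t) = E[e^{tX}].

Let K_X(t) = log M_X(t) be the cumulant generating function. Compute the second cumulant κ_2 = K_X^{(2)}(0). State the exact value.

M_X(t) = e^(2*t^2 - 3*t/2)
K_X(t) = log M_X(t) = 2*t^2 - 3*t/2
K^(2)(t) = 4

κ_2 = K^(2)(0) = 4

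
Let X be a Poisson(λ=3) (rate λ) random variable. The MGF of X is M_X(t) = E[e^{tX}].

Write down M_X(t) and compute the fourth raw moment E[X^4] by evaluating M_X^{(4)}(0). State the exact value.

E[X^4] = M′′′′(0) = 309

M_X(t) = e^(3*e^(t) - 3)
M′(t) = 3*e^(-3)*e^(t)*e^(3*e^(t))
M′′(t) = (9*e^(2*t)*e^(3*e^(t)) + 3*e^(t)*e^(3*e^(t)))*e^(-3)
M′′′(t) = (27*e^(3*t)*e^(3*e^(t)) + 27*e^(2*t)*e^(3*e^(t)) + 3*e^(t)*e^(3*e^(t)))*e^(-3)
M′′′′(t) = (81*e^(4*t)*e^(3*e^(t)) + 162*e^(3*t)*e^(3*e^(t)) + 63*e^(2*t)*e^(3*e^(t)) + 3*e^(t)*e^(3*e^(t)))*e^(-3)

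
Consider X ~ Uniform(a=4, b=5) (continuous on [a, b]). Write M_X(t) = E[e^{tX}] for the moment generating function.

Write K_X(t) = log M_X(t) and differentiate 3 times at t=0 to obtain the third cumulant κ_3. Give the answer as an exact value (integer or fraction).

M_X(t) = (e^(5*t) - e^(4*t))/t
K_X(t) = log M_X(t) = -log(t) + log(e^(5*t) - e^(4*t))
dK/dt = (5*t*e^(t) - 4*t - e^(t) + 1)/(t*e^(t) - t)
d^2K/dt^2 = (-t^2*e^(t) + e^(2*t) - 2*e^(t) + 1)/(t^2*e^(2*t) - 2*t^2*e^(t) + t^2)
d^3K/dt^3 = (t^3*e^(2*t) + t^3*e^(t) - 2*e^(3*t) + 6*e^(2*t) - 6*e^(t) + 2)/(t^3*e^(3*t) - 3*t^3*e^(2*t) + 3*t^3*e^(t) - t^3)

κ_3 = d^3K/dt^3 |_{t=0} = 0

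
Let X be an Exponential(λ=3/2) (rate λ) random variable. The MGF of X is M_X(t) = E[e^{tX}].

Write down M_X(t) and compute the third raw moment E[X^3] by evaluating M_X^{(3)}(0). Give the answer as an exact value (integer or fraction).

M_X(t) = 3/(2*(3/2 - t))
M^(3)(t) = 144/(16*t^4 - 96*t^3 + 216*t^2 - 216*t + 81)

E[X^3] = M^(3)(0) = 16/9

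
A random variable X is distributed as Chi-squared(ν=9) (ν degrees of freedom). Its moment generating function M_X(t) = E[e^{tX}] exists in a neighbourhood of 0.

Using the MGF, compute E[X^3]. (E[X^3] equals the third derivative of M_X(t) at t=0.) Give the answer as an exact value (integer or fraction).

E[X^3] = d^3M/dt^3 |_{t=0} = 1287

M_X(t) = (1 - 2*t)^(-9/2)
dM/dt = -9/(32*t^5*√(1 - 2*t) - 80*t^4*√(1 - 2*t) + 80*t^3*√(1 - 2*t) - 40*t^2*√(1 - 2*t) + 10*t*√(1 - 2*t) - √(1 - 2*t))
d^2M/dt^2 = 99/(64*t^6*√(1 - 2*t) - 192*t^5*√(1 - 2*t) + 240*t^4*√(1 - 2*t) - 160*t^3*√(1 - 2*t) + 60*t^2*√(1 - 2*t) - 12*t*√(1 - 2*t) + √(1 - 2*t))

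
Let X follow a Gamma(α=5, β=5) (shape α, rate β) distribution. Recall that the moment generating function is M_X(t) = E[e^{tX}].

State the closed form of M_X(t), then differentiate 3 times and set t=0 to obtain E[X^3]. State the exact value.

M_X(t) = 3125/(5 - t)^5
M′(t) = 15625/(t^6 - 30*t^5 + 375*t^4 - 2500*t^3 + 9375*t^2 - 18750*t + 15625)
M′′(t) = -93750/(t^7 - 35*t^6 + 525*t^5 - 4375*t^4 + 21875*t^3 - 65625*t^2 + 109375*t - 78125)
M′′′(t) = 656250/(t^8 - 40*t^7 + 700*t^6 - 7000*t^5 + 43750*t^4 - 175000*t^3 + 437500*t^2 - 625000*t + 390625)

E[X^3] = M′′′(0) = 42/25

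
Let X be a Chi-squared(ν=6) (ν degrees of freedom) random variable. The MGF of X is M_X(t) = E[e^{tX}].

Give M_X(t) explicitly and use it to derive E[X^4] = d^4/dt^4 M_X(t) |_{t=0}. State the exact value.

E[X^4] = D^4[M](0) = 5760

M_X(t) = (1 - 2*t)^(-3)
D^4[M](t) = -5760/(128*t^7 - 448*t^6 + 672*t^5 - 560*t^4 + 280*t^3 - 84*t^2 + 14*t - 1)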